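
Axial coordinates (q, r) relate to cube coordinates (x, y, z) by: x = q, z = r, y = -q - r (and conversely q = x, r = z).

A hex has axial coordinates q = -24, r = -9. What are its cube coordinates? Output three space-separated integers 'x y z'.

Answer: -24 33 -9

Derivation:
x = q = -24
z = r = -9
y = -x - z = -(-24) - (-9) = 33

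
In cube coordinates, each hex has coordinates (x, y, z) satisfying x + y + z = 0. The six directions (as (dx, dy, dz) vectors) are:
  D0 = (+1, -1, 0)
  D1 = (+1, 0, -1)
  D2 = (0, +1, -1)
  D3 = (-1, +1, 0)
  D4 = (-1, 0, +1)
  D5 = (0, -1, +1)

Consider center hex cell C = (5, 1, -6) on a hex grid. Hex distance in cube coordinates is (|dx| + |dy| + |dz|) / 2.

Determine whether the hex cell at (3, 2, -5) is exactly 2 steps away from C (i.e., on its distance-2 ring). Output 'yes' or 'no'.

Answer: yes

Derivation:
|px - cx| = |3 - 5| = 2
|py - cy| = |2 - 1| = 1
|pz - cz| = |-5 - (-6)| = 1
distance = (2+1+1)/2 = 4/2 = 2
radius = 2; distance == radius -> yes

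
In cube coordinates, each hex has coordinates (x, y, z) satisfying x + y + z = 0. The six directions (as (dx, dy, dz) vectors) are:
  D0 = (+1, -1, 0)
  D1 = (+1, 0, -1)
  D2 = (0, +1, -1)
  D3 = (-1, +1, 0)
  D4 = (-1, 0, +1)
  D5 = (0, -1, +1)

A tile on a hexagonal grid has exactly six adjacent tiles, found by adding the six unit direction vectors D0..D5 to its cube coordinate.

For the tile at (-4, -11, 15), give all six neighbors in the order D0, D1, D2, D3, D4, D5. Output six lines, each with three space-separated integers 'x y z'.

Answer: -3 -12 15
-3 -11 14
-4 -10 14
-5 -10 15
-5 -11 16
-4 -12 16

Derivation:
Center: (-4, -11, 15). Add each direction:
  D0: (-4, -11, 15) + (1, -1, 0) = (-3, -12, 15)
  D1: (-4, -11, 15) + (1, 0, -1) = (-3, -11, 14)
  D2: (-4, -11, 15) + (0, 1, -1) = (-4, -10, 14)
  D3: (-4, -11, 15) + (-1, 1, 0) = (-5, -10, 15)
  D4: (-4, -11, 15) + (-1, 0, 1) = (-5, -11, 16)
  D5: (-4, -11, 15) + (0, -1, 1) = (-4, -12, 16)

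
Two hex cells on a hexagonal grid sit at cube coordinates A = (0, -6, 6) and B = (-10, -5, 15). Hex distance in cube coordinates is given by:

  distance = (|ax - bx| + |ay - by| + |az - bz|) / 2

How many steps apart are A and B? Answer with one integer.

Answer: 10

Derivation:
|ax - bx| = |0 - (-10)| = 10
|ay - by| = |-6 - (-5)| = 1
|az - bz| = |6 - 15| = 9
distance = (10 + 1 + 9) / 2 = 20 / 2 = 10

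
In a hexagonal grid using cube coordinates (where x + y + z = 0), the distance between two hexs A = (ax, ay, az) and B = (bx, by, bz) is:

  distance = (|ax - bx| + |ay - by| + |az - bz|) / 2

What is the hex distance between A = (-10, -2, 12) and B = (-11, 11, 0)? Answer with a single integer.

Answer: 13

Derivation:
|ax - bx| = |-10 - (-11)| = 1
|ay - by| = |-2 - 11| = 13
|az - bz| = |12 - 0| = 12
distance = (1 + 13 + 12) / 2 = 26 / 2 = 13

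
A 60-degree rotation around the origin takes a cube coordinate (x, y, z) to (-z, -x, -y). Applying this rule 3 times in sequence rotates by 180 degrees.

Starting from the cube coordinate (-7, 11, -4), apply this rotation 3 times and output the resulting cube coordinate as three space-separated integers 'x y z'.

Start: (-7, 11, -4)
Step 1: (-7, 11, -4) -> (-(-4), -(-7), -(11)) = (4, 7, -11)
Step 2: (4, 7, -11) -> (-(-11), -(4), -(7)) = (11, -4, -7)
Step 3: (11, -4, -7) -> (-(-7), -(11), -(-4)) = (7, -11, 4)

Answer: 7 -11 4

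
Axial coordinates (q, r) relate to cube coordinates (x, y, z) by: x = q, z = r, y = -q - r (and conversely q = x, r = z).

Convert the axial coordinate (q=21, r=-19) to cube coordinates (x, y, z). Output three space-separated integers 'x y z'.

Answer: 21 -2 -19

Derivation:
x = q = 21
z = r = -19
y = -x - z = -(21) - (-19) = -2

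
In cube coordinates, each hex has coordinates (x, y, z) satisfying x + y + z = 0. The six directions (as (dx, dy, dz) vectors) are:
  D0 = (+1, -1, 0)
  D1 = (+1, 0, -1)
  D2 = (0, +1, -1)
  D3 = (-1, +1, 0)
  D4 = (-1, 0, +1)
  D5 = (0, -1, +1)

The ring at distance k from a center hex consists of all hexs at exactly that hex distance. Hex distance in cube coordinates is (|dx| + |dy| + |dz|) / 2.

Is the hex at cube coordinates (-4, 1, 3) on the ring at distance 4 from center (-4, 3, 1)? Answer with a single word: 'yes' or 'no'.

|px - cx| = |-4 - (-4)| = 0
|py - cy| = |1 - 3| = 2
|pz - cz| = |3 - 1| = 2
distance = (0+2+2)/2 = 4/2 = 2
radius = 4; distance != radius -> no

Answer: no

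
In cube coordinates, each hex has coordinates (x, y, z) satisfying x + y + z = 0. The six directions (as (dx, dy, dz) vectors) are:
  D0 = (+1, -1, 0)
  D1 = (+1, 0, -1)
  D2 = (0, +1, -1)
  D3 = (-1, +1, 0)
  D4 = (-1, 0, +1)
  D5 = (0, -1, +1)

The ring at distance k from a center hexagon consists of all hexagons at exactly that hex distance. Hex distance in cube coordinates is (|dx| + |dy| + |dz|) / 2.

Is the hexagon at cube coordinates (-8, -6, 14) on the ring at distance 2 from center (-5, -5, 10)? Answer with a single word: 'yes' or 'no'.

|px - cx| = |-8 - (-5)| = 3
|py - cy| = |-6 - (-5)| = 1
|pz - cz| = |14 - 10| = 4
distance = (3+1+4)/2 = 8/2 = 4
radius = 2; distance != radius -> no

Answer: no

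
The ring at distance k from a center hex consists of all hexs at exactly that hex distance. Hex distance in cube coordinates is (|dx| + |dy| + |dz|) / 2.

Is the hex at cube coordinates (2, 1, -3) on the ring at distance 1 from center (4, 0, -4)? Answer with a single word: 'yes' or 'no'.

Answer: no

Derivation:
|px - cx| = |2 - 4| = 2
|py - cy| = |1 - 0| = 1
|pz - cz| = |-3 - (-4)| = 1
distance = (2+1+1)/2 = 4/2 = 2
radius = 1; distance != radius -> no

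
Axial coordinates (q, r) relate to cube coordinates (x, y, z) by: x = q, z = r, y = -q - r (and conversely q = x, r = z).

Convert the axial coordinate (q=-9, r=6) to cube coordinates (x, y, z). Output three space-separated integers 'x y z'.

Answer: -9 3 6

Derivation:
x = q = -9
z = r = 6
y = -x - z = -(-9) - (6) = 3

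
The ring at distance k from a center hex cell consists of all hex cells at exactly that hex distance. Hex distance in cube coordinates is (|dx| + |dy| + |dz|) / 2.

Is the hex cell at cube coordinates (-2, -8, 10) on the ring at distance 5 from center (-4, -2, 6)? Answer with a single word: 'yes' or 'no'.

Answer: no

Derivation:
|px - cx| = |-2 - (-4)| = 2
|py - cy| = |-8 - (-2)| = 6
|pz - cz| = |10 - 6| = 4
distance = (2+6+4)/2 = 12/2 = 6
radius = 5; distance != radius -> no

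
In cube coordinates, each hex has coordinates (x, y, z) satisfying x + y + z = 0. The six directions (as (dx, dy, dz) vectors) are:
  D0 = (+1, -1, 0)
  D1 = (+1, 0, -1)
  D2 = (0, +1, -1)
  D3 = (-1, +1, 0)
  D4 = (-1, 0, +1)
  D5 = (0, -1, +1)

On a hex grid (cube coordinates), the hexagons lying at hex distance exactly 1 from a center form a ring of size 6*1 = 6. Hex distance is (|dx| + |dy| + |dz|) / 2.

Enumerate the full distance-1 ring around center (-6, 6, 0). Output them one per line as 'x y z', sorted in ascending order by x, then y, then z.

Answer: -7 6 1
-7 7 0
-6 5 1
-6 7 -1
-5 5 0
-5 6 -1

Derivation:
Walk ring at distance 1 from (-6, 6, 0):
Start at center + D4*1 = (-7, 6, 1)
  hex 0: (-7, 6, 1)
  hex 1: (-6, 5, 1)
  hex 2: (-5, 5, 0)
  hex 3: (-5, 6, -1)
  hex 4: (-6, 7, -1)
  hex 5: (-7, 7, 0)
Sorted: 6 hexes.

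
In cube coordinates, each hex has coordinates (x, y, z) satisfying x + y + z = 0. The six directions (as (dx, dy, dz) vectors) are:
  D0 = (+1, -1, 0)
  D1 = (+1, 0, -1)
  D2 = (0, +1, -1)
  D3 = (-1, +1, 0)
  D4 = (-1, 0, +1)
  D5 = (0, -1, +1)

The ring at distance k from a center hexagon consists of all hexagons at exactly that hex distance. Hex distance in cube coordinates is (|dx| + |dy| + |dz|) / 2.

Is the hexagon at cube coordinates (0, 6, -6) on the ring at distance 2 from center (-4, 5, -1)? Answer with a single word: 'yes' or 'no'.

|px - cx| = |0 - (-4)| = 4
|py - cy| = |6 - 5| = 1
|pz - cz| = |-6 - (-1)| = 5
distance = (4+1+5)/2 = 10/2 = 5
radius = 2; distance != radius -> no

Answer: no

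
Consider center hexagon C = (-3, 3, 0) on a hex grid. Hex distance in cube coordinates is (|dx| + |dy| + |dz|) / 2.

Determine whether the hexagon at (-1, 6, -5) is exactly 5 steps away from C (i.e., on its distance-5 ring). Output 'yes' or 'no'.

Answer: yes

Derivation:
|px - cx| = |-1 - (-3)| = 2
|py - cy| = |6 - 3| = 3
|pz - cz| = |-5 - 0| = 5
distance = (2+3+5)/2 = 10/2 = 5
radius = 5; distance == radius -> yes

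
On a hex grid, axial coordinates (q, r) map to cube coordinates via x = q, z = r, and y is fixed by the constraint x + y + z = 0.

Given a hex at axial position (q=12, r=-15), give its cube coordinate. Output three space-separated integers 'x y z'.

Answer: 12 3 -15

Derivation:
x = q = 12
z = r = -15
y = -x - z = -(12) - (-15) = 3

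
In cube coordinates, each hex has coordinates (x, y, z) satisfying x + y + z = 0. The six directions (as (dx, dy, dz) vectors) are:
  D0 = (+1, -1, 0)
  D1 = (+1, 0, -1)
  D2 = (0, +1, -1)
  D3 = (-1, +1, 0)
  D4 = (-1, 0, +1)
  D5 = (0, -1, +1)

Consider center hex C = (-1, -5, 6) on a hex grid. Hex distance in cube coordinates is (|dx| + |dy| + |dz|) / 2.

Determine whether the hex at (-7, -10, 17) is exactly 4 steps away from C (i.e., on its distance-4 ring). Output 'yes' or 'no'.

Answer: no

Derivation:
|px - cx| = |-7 - (-1)| = 6
|py - cy| = |-10 - (-5)| = 5
|pz - cz| = |17 - 6| = 11
distance = (6+5+11)/2 = 22/2 = 11
radius = 4; distance != radius -> no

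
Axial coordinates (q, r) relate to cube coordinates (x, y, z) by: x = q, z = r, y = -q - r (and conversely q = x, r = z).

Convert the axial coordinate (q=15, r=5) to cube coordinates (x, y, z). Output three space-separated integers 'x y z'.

x = q = 15
z = r = 5
y = -x - z = -(15) - (5) = -20

Answer: 15 -20 5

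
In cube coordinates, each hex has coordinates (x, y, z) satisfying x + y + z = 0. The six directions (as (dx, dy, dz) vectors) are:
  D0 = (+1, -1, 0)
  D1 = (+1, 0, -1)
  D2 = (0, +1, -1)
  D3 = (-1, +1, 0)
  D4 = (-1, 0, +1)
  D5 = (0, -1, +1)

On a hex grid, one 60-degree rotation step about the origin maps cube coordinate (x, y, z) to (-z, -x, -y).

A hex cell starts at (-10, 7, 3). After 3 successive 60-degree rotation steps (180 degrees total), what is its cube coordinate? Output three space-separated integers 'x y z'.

Answer: 10 -7 -3

Derivation:
Start: (-10, 7, 3)
Step 1: (-10, 7, 3) -> (-(3), -(-10), -(7)) = (-3, 10, -7)
Step 2: (-3, 10, -7) -> (-(-7), -(-3), -(10)) = (7, 3, -10)
Step 3: (7, 3, -10) -> (-(-10), -(7), -(3)) = (10, -7, -3)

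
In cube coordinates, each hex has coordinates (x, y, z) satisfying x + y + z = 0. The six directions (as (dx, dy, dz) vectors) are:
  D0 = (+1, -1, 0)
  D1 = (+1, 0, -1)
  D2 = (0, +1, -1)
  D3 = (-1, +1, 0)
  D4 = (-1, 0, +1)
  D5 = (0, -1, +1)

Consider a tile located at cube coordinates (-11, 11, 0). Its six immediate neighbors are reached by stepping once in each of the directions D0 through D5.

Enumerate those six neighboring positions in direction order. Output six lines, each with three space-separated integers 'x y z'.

Center: (-11, 11, 0). Add each direction:
  D0: (-11, 11, 0) + (1, -1, 0) = (-10, 10, 0)
  D1: (-11, 11, 0) + (1, 0, -1) = (-10, 11, -1)
  D2: (-11, 11, 0) + (0, 1, -1) = (-11, 12, -1)
  D3: (-11, 11, 0) + (-1, 1, 0) = (-12, 12, 0)
  D4: (-11, 11, 0) + (-1, 0, 1) = (-12, 11, 1)
  D5: (-11, 11, 0) + (0, -1, 1) = (-11, 10, 1)

Answer: -10 10 0
-10 11 -1
-11 12 -1
-12 12 0
-12 11 1
-11 10 1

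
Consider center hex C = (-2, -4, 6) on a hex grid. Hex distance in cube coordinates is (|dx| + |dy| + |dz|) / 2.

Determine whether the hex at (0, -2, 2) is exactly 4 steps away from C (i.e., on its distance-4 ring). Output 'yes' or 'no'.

|px - cx| = |0 - (-2)| = 2
|py - cy| = |-2 - (-4)| = 2
|pz - cz| = |2 - 6| = 4
distance = (2+2+4)/2 = 8/2 = 4
radius = 4; distance == radius -> yes

Answer: yes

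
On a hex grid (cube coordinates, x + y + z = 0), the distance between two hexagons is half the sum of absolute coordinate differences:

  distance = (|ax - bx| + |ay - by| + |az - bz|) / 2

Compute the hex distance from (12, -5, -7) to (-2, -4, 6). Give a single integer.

Answer: 14

Derivation:
|ax - bx| = |12 - (-2)| = 14
|ay - by| = |-5 - (-4)| = 1
|az - bz| = |-7 - 6| = 13
distance = (14 + 1 + 13) / 2 = 28 / 2 = 14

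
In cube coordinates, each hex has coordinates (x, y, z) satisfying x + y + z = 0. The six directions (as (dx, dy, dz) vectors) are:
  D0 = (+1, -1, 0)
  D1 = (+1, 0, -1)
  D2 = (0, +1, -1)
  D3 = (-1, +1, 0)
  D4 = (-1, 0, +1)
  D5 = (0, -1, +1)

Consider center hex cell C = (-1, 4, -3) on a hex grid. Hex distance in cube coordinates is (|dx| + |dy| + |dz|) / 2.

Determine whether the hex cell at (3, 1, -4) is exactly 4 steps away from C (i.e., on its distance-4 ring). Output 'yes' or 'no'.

|px - cx| = |3 - (-1)| = 4
|py - cy| = |1 - 4| = 3
|pz - cz| = |-4 - (-3)| = 1
distance = (4+3+1)/2 = 8/2 = 4
radius = 4; distance == radius -> yes

Answer: yes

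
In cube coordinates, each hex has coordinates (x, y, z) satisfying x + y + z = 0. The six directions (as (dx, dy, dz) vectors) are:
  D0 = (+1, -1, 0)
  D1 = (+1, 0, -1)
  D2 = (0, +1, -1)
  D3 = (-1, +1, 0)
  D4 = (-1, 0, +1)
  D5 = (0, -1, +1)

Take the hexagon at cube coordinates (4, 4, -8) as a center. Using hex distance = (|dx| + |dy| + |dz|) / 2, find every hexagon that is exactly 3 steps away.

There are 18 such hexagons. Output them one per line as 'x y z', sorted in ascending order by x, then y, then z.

Walk ring at distance 3 from (4, 4, -8):
Start at center + D4*3 = (1, 4, -5)
  hex 0: (1, 4, -5)
  hex 1: (2, 3, -5)
  hex 2: (3, 2, -5)
  hex 3: (4, 1, -5)
  hex 4: (5, 1, -6)
  hex 5: (6, 1, -7)
  hex 6: (7, 1, -8)
  hex 7: (7, 2, -9)
  hex 8: (7, 3, -10)
  hex 9: (7, 4, -11)
  hex 10: (6, 5, -11)
  hex 11: (5, 6, -11)
  hex 12: (4, 7, -11)
  hex 13: (3, 7, -10)
  hex 14: (2, 7, -9)
  hex 15: (1, 7, -8)
  hex 16: (1, 6, -7)
  hex 17: (1, 5, -6)
Sorted: 18 hexes.

Answer: 1 4 -5
1 5 -6
1 6 -7
1 7 -8
2 3 -5
2 7 -9
3 2 -5
3 7 -10
4 1 -5
4 7 -11
5 1 -6
5 6 -11
6 1 -7
6 5 -11
7 1 -8
7 2 -9
7 3 -10
7 4 -11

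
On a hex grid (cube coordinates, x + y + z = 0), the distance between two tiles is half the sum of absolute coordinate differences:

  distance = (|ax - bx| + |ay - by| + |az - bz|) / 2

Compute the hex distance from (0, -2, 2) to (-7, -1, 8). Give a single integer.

Answer: 7

Derivation:
|ax - bx| = |0 - (-7)| = 7
|ay - by| = |-2 - (-1)| = 1
|az - bz| = |2 - 8| = 6
distance = (7 + 1 + 6) / 2 = 14 / 2 = 7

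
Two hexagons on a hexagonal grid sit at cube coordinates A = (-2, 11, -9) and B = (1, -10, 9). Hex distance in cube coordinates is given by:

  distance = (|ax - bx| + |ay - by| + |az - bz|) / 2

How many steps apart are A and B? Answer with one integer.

Answer: 21

Derivation:
|ax - bx| = |-2 - 1| = 3
|ay - by| = |11 - (-10)| = 21
|az - bz| = |-9 - 9| = 18
distance = (3 + 21 + 18) / 2 = 42 / 2 = 21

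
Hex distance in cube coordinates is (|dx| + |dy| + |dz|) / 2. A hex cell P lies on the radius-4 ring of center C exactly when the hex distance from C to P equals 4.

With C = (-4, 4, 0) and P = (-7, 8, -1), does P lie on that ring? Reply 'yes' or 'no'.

|px - cx| = |-7 - (-4)| = 3
|py - cy| = |8 - 4| = 4
|pz - cz| = |-1 - 0| = 1
distance = (3+4+1)/2 = 8/2 = 4
radius = 4; distance == radius -> yes

Answer: yes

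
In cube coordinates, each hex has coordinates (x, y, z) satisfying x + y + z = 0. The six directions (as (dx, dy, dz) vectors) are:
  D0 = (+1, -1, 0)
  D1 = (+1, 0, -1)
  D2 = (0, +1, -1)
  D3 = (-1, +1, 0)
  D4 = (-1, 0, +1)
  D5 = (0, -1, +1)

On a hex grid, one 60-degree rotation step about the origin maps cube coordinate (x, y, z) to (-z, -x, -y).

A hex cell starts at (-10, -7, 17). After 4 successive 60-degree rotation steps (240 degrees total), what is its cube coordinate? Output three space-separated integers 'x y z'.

Start: (-10, -7, 17)
Step 1: (-10, -7, 17) -> (-(17), -(-10), -(-7)) = (-17, 10, 7)
Step 2: (-17, 10, 7) -> (-(7), -(-17), -(10)) = (-7, 17, -10)
Step 3: (-7, 17, -10) -> (-(-10), -(-7), -(17)) = (10, 7, -17)
Step 4: (10, 7, -17) -> (-(-17), -(10), -(7)) = (17, -10, -7)

Answer: 17 -10 -7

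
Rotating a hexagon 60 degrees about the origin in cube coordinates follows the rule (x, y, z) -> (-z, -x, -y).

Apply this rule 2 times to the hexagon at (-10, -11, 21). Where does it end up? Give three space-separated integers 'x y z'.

Answer: -11 21 -10

Derivation:
Start: (-10, -11, 21)
Step 1: (-10, -11, 21) -> (-(21), -(-10), -(-11)) = (-21, 10, 11)
Step 2: (-21, 10, 11) -> (-(11), -(-21), -(10)) = (-11, 21, -10)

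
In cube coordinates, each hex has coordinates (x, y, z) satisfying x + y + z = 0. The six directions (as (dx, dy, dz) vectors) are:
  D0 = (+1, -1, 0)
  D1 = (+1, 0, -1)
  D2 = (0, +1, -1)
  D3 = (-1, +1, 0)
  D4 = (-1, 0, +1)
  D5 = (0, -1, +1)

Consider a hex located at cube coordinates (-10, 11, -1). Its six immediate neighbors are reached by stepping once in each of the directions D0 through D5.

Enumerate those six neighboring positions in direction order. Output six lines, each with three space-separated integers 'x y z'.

Center: (-10, 11, -1). Add each direction:
  D0: (-10, 11, -1) + (1, -1, 0) = (-9, 10, -1)
  D1: (-10, 11, -1) + (1, 0, -1) = (-9, 11, -2)
  D2: (-10, 11, -1) + (0, 1, -1) = (-10, 12, -2)
  D3: (-10, 11, -1) + (-1, 1, 0) = (-11, 12, -1)
  D4: (-10, 11, -1) + (-1, 0, 1) = (-11, 11, 0)
  D5: (-10, 11, -1) + (0, -1, 1) = (-10, 10, 0)

Answer: -9 10 -1
-9 11 -2
-10 12 -2
-11 12 -1
-11 11 0
-10 10 0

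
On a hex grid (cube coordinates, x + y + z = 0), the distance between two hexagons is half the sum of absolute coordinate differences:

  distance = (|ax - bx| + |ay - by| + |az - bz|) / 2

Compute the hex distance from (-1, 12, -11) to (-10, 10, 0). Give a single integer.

|ax - bx| = |-1 - (-10)| = 9
|ay - by| = |12 - 10| = 2
|az - bz| = |-11 - 0| = 11
distance = (9 + 2 + 11) / 2 = 22 / 2 = 11

Answer: 11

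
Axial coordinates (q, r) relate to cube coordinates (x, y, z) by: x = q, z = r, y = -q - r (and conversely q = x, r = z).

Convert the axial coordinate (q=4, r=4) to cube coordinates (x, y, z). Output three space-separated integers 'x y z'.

x = q = 4
z = r = 4
y = -x - z = -(4) - (4) = -8

Answer: 4 -8 4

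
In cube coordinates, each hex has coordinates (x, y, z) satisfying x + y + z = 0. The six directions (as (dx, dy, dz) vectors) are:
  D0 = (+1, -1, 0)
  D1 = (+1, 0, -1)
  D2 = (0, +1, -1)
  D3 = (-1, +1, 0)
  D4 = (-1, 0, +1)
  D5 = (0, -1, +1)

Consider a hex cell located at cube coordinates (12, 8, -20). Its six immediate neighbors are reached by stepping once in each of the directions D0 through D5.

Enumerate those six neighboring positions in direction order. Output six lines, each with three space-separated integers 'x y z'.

Center: (12, 8, -20). Add each direction:
  D0: (12, 8, -20) + (1, -1, 0) = (13, 7, -20)
  D1: (12, 8, -20) + (1, 0, -1) = (13, 8, -21)
  D2: (12, 8, -20) + (0, 1, -1) = (12, 9, -21)
  D3: (12, 8, -20) + (-1, 1, 0) = (11, 9, -20)
  D4: (12, 8, -20) + (-1, 0, 1) = (11, 8, -19)
  D5: (12, 8, -20) + (0, -1, 1) = (12, 7, -19)

Answer: 13 7 -20
13 8 -21
12 9 -21
11 9 -20
11 8 -19
12 7 -19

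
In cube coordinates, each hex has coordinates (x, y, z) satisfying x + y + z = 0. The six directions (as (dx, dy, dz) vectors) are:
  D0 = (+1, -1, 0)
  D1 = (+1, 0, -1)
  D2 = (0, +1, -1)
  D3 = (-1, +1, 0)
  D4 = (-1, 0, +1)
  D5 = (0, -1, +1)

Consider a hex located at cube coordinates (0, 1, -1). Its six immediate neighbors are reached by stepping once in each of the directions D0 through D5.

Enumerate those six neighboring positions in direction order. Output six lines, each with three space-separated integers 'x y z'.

Center: (0, 1, -1). Add each direction:
  D0: (0, 1, -1) + (1, -1, 0) = (1, 0, -1)
  D1: (0, 1, -1) + (1, 0, -1) = (1, 1, -2)
  D2: (0, 1, -1) + (0, 1, -1) = (0, 2, -2)
  D3: (0, 1, -1) + (-1, 1, 0) = (-1, 2, -1)
  D4: (0, 1, -1) + (-1, 0, 1) = (-1, 1, 0)
  D5: (0, 1, -1) + (0, -1, 1) = (0, 0, 0)

Answer: 1 0 -1
1 1 -2
0 2 -2
-1 2 -1
-1 1 0
0 0 0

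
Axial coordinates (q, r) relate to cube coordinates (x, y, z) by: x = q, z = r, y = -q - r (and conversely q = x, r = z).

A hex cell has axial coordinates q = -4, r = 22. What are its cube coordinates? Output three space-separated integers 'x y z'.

x = q = -4
z = r = 22
y = -x - z = -(-4) - (22) = -18

Answer: -4 -18 22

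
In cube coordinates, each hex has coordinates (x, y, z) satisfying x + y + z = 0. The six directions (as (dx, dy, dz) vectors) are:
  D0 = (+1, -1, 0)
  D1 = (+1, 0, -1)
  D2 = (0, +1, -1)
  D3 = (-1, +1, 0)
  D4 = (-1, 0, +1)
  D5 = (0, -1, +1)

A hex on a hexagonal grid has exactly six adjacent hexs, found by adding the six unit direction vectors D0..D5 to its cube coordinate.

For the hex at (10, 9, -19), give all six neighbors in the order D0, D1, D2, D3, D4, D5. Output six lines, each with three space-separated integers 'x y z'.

Center: (10, 9, -19). Add each direction:
  D0: (10, 9, -19) + (1, -1, 0) = (11, 8, -19)
  D1: (10, 9, -19) + (1, 0, -1) = (11, 9, -20)
  D2: (10, 9, -19) + (0, 1, -1) = (10, 10, -20)
  D3: (10, 9, -19) + (-1, 1, 0) = (9, 10, -19)
  D4: (10, 9, -19) + (-1, 0, 1) = (9, 9, -18)
  D5: (10, 9, -19) + (0, -1, 1) = (10, 8, -18)

Answer: 11 8 -19
11 9 -20
10 10 -20
9 10 -19
9 9 -18
10 8 -18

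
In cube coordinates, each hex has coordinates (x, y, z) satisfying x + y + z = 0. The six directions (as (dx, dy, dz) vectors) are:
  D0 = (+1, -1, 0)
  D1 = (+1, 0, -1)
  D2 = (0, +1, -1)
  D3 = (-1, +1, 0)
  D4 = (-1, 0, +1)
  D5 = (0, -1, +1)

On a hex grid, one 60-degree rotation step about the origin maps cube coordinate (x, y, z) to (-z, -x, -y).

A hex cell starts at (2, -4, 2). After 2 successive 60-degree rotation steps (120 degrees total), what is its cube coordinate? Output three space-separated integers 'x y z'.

Answer: -4 2 2

Derivation:
Start: (2, -4, 2)
Step 1: (2, -4, 2) -> (-(2), -(2), -(-4)) = (-2, -2, 4)
Step 2: (-2, -2, 4) -> (-(4), -(-2), -(-2)) = (-4, 2, 2)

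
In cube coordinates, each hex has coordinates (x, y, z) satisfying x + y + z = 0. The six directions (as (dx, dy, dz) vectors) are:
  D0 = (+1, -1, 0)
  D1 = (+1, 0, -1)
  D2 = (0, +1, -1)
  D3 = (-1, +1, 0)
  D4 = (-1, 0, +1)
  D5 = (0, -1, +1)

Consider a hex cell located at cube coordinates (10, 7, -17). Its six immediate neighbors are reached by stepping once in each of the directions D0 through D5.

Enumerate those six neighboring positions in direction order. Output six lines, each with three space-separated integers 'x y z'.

Center: (10, 7, -17). Add each direction:
  D0: (10, 7, -17) + (1, -1, 0) = (11, 6, -17)
  D1: (10, 7, -17) + (1, 0, -1) = (11, 7, -18)
  D2: (10, 7, -17) + (0, 1, -1) = (10, 8, -18)
  D3: (10, 7, -17) + (-1, 1, 0) = (9, 8, -17)
  D4: (10, 7, -17) + (-1, 0, 1) = (9, 7, -16)
  D5: (10, 7, -17) + (0, -1, 1) = (10, 6, -16)

Answer: 11 6 -17
11 7 -18
10 8 -18
9 8 -17
9 7 -16
10 6 -16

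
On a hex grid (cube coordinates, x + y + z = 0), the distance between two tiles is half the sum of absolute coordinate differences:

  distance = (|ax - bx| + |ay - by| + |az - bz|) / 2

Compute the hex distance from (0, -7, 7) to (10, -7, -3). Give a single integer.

|ax - bx| = |0 - 10| = 10
|ay - by| = |-7 - (-7)| = 0
|az - bz| = |7 - (-3)| = 10
distance = (10 + 0 + 10) / 2 = 20 / 2 = 10

Answer: 10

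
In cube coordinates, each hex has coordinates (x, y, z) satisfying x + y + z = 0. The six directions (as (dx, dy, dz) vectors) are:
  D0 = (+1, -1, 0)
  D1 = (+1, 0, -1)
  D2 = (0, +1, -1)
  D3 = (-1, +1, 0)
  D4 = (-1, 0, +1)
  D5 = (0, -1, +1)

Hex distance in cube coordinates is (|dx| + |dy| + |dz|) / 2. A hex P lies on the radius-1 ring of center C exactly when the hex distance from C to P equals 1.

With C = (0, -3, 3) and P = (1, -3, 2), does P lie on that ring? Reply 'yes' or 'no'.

|px - cx| = |1 - 0| = 1
|py - cy| = |-3 - (-3)| = 0
|pz - cz| = |2 - 3| = 1
distance = (1+0+1)/2 = 2/2 = 1
radius = 1; distance == radius -> yes

Answer: yes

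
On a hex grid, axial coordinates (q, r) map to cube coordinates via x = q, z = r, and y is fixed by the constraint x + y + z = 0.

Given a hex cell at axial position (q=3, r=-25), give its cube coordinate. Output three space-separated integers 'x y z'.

x = q = 3
z = r = -25
y = -x - z = -(3) - (-25) = 22

Answer: 3 22 -25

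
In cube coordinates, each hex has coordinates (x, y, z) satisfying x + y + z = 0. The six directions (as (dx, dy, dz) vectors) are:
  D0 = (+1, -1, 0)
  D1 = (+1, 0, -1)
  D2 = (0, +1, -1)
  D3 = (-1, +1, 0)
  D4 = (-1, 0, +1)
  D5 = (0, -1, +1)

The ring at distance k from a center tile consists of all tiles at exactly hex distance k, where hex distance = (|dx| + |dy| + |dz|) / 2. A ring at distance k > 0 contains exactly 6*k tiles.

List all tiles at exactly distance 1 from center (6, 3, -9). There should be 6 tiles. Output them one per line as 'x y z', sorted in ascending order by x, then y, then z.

Answer: 5 3 -8
5 4 -9
6 2 -8
6 4 -10
7 2 -9
7 3 -10

Derivation:
Walk ring at distance 1 from (6, 3, -9):
Start at center + D4*1 = (5, 3, -8)
  hex 0: (5, 3, -8)
  hex 1: (6, 2, -8)
  hex 2: (7, 2, -9)
  hex 3: (7, 3, -10)
  hex 4: (6, 4, -10)
  hex 5: (5, 4, -9)
Sorted: 6 hexes.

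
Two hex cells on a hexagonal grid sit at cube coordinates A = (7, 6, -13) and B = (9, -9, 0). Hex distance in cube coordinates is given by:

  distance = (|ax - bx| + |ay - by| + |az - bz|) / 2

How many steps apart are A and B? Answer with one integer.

Answer: 15

Derivation:
|ax - bx| = |7 - 9| = 2
|ay - by| = |6 - (-9)| = 15
|az - bz| = |-13 - 0| = 13
distance = (2 + 15 + 13) / 2 = 30 / 2 = 15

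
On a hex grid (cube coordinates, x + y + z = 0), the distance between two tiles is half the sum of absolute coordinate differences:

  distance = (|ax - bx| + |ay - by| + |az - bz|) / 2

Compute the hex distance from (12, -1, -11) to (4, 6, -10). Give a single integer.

Answer: 8

Derivation:
|ax - bx| = |12 - 4| = 8
|ay - by| = |-1 - 6| = 7
|az - bz| = |-11 - (-10)| = 1
distance = (8 + 7 + 1) / 2 = 16 / 2 = 8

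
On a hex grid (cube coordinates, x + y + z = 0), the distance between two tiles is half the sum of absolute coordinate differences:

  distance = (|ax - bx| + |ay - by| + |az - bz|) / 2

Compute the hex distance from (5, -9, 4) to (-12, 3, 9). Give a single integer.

|ax - bx| = |5 - (-12)| = 17
|ay - by| = |-9 - 3| = 12
|az - bz| = |4 - 9| = 5
distance = (17 + 12 + 5) / 2 = 34 / 2 = 17

Answer: 17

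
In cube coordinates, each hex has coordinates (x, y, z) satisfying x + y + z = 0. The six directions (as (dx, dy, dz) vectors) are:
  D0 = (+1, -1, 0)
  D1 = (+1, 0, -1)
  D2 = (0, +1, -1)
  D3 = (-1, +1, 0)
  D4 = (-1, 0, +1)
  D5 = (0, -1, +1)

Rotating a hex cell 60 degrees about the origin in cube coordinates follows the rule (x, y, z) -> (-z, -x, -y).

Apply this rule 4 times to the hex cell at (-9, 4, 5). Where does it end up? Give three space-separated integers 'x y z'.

Start: (-9, 4, 5)
Step 1: (-9, 4, 5) -> (-(5), -(-9), -(4)) = (-5, 9, -4)
Step 2: (-5, 9, -4) -> (-(-4), -(-5), -(9)) = (4, 5, -9)
Step 3: (4, 5, -9) -> (-(-9), -(4), -(5)) = (9, -4, -5)
Step 4: (9, -4, -5) -> (-(-5), -(9), -(-4)) = (5, -9, 4)

Answer: 5 -9 4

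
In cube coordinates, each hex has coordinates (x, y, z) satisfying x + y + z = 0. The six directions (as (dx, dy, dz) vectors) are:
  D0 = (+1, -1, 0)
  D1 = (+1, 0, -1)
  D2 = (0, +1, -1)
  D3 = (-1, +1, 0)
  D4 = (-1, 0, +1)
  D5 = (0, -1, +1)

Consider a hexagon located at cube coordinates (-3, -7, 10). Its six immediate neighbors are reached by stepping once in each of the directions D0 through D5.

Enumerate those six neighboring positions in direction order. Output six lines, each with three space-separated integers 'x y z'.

Center: (-3, -7, 10). Add each direction:
  D0: (-3, -7, 10) + (1, -1, 0) = (-2, -8, 10)
  D1: (-3, -7, 10) + (1, 0, -1) = (-2, -7, 9)
  D2: (-3, -7, 10) + (0, 1, -1) = (-3, -6, 9)
  D3: (-3, -7, 10) + (-1, 1, 0) = (-4, -6, 10)
  D4: (-3, -7, 10) + (-1, 0, 1) = (-4, -7, 11)
  D5: (-3, -7, 10) + (0, -1, 1) = (-3, -8, 11)

Answer: -2 -8 10
-2 -7 9
-3 -6 9
-4 -6 10
-4 -7 11
-3 -8 11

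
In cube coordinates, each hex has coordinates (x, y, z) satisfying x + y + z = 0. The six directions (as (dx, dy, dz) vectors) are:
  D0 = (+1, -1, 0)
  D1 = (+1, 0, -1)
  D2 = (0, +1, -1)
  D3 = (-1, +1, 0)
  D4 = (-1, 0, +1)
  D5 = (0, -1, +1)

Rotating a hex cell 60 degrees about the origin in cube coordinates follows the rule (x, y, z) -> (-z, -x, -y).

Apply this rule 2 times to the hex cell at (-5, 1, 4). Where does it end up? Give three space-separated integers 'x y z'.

Start: (-5, 1, 4)
Step 1: (-5, 1, 4) -> (-(4), -(-5), -(1)) = (-4, 5, -1)
Step 2: (-4, 5, -1) -> (-(-1), -(-4), -(5)) = (1, 4, -5)

Answer: 1 4 -5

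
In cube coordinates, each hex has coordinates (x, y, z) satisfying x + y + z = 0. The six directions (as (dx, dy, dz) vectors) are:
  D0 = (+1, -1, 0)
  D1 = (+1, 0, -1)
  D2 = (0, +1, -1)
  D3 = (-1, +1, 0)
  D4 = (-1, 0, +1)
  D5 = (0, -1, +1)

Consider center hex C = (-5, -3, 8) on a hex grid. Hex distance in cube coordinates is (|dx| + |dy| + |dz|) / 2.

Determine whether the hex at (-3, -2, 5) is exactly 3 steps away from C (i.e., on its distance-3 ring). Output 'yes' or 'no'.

|px - cx| = |-3 - (-5)| = 2
|py - cy| = |-2 - (-3)| = 1
|pz - cz| = |5 - 8| = 3
distance = (2+1+3)/2 = 6/2 = 3
radius = 3; distance == radius -> yes

Answer: yes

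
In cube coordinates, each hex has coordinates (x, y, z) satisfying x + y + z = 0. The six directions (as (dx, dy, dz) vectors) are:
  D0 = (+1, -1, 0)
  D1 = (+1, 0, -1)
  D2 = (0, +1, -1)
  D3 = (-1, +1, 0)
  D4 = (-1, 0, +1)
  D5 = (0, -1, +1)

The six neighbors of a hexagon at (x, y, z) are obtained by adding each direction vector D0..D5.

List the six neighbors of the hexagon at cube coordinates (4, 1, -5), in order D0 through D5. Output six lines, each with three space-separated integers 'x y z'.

Center: (4, 1, -5). Add each direction:
  D0: (4, 1, -5) + (1, -1, 0) = (5, 0, -5)
  D1: (4, 1, -5) + (1, 0, -1) = (5, 1, -6)
  D2: (4, 1, -5) + (0, 1, -1) = (4, 2, -6)
  D3: (4, 1, -5) + (-1, 1, 0) = (3, 2, -5)
  D4: (4, 1, -5) + (-1, 0, 1) = (3, 1, -4)
  D5: (4, 1, -5) + (0, -1, 1) = (4, 0, -4)

Answer: 5 0 -5
5 1 -6
4 2 -6
3 2 -5
3 1 -4
4 0 -4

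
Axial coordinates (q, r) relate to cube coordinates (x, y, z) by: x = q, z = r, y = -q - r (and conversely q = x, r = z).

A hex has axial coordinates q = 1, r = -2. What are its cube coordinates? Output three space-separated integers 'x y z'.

x = q = 1
z = r = -2
y = -x - z = -(1) - (-2) = 1

Answer: 1 1 -2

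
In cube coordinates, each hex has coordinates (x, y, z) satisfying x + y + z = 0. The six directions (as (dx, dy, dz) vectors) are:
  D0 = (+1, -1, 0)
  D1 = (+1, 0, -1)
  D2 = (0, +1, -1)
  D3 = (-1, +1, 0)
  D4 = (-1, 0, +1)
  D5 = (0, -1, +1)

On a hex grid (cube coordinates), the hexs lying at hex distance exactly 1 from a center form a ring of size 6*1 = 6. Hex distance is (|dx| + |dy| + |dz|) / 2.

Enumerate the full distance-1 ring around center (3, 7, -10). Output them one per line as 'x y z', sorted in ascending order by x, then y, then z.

Walk ring at distance 1 from (3, 7, -10):
Start at center + D4*1 = (2, 7, -9)
  hex 0: (2, 7, -9)
  hex 1: (3, 6, -9)
  hex 2: (4, 6, -10)
  hex 3: (4, 7, -11)
  hex 4: (3, 8, -11)
  hex 5: (2, 8, -10)
Sorted: 6 hexes.

Answer: 2 7 -9
2 8 -10
3 6 -9
3 8 -11
4 6 -10
4 7 -11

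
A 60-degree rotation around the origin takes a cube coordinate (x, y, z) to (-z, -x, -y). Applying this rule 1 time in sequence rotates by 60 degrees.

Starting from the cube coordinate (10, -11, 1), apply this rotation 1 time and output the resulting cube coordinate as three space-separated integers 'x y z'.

Answer: -1 -10 11

Derivation:
Start: (10, -11, 1)
Step 1: (10, -11, 1) -> (-(1), -(10), -(-11)) = (-1, -10, 11)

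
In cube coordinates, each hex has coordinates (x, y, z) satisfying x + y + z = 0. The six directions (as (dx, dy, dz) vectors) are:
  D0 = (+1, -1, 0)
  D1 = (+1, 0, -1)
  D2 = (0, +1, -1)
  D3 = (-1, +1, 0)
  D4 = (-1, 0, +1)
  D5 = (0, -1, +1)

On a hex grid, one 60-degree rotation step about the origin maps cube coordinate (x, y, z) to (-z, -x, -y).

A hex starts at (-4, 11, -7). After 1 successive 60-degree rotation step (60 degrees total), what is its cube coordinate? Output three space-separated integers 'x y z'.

Start: (-4, 11, -7)
Step 1: (-4, 11, -7) -> (-(-7), -(-4), -(11)) = (7, 4, -11)

Answer: 7 4 -11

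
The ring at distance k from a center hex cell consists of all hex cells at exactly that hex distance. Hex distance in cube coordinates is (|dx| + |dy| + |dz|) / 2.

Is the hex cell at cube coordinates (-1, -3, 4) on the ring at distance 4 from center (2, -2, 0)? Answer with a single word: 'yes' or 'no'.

Answer: yes

Derivation:
|px - cx| = |-1 - 2| = 3
|py - cy| = |-3 - (-2)| = 1
|pz - cz| = |4 - 0| = 4
distance = (3+1+4)/2 = 8/2 = 4
radius = 4; distance == radius -> yes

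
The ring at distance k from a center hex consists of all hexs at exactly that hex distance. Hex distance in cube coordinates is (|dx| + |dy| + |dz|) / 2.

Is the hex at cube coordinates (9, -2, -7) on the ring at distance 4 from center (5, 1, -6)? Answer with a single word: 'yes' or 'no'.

|px - cx| = |9 - 5| = 4
|py - cy| = |-2 - 1| = 3
|pz - cz| = |-7 - (-6)| = 1
distance = (4+3+1)/2 = 8/2 = 4
radius = 4; distance == radius -> yes

Answer: yes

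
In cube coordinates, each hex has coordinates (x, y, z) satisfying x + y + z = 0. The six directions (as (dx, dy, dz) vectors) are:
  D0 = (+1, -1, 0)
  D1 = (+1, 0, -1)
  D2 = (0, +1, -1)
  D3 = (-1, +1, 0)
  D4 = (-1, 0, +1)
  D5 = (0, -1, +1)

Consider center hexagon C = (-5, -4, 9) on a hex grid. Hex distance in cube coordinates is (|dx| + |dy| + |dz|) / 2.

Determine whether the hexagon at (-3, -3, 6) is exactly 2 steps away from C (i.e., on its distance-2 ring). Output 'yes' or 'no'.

|px - cx| = |-3 - (-5)| = 2
|py - cy| = |-3 - (-4)| = 1
|pz - cz| = |6 - 9| = 3
distance = (2+1+3)/2 = 6/2 = 3
radius = 2; distance != radius -> no

Answer: no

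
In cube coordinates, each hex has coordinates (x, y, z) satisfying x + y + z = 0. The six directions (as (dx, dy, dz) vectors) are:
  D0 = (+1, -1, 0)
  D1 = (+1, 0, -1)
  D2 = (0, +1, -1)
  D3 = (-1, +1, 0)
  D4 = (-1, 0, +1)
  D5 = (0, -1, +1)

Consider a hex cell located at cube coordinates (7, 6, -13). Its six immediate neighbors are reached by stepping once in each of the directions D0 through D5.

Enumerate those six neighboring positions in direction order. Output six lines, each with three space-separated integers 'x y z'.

Center: (7, 6, -13). Add each direction:
  D0: (7, 6, -13) + (1, -1, 0) = (8, 5, -13)
  D1: (7, 6, -13) + (1, 0, -1) = (8, 6, -14)
  D2: (7, 6, -13) + (0, 1, -1) = (7, 7, -14)
  D3: (7, 6, -13) + (-1, 1, 0) = (6, 7, -13)
  D4: (7, 6, -13) + (-1, 0, 1) = (6, 6, -12)
  D5: (7, 6, -13) + (0, -1, 1) = (7, 5, -12)

Answer: 8 5 -13
8 6 -14
7 7 -14
6 7 -13
6 6 -12
7 5 -12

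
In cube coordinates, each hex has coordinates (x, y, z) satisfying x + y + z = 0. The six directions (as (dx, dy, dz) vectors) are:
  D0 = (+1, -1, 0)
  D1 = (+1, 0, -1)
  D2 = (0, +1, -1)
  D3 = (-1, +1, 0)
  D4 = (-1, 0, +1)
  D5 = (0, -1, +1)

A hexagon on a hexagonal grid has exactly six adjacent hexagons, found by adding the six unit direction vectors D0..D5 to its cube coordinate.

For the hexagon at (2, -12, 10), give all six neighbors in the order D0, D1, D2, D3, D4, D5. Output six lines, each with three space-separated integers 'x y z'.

Center: (2, -12, 10). Add each direction:
  D0: (2, -12, 10) + (1, -1, 0) = (3, -13, 10)
  D1: (2, -12, 10) + (1, 0, -1) = (3, -12, 9)
  D2: (2, -12, 10) + (0, 1, -1) = (2, -11, 9)
  D3: (2, -12, 10) + (-1, 1, 0) = (1, -11, 10)
  D4: (2, -12, 10) + (-1, 0, 1) = (1, -12, 11)
  D5: (2, -12, 10) + (0, -1, 1) = (2, -13, 11)

Answer: 3 -13 10
3 -12 9
2 -11 9
1 -11 10
1 -12 11
2 -13 11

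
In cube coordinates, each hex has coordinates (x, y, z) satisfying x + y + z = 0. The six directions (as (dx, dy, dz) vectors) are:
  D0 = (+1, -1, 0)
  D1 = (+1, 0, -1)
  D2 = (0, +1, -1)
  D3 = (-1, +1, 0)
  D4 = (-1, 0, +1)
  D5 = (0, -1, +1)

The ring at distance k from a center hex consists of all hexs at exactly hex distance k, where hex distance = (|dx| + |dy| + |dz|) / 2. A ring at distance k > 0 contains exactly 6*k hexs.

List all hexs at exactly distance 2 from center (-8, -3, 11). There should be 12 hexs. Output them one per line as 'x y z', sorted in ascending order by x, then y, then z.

Answer: -10 -3 13
-10 -2 12
-10 -1 11
-9 -4 13
-9 -1 10
-8 -5 13
-8 -1 9
-7 -5 12
-7 -2 9
-6 -5 11
-6 -4 10
-6 -3 9

Derivation:
Walk ring at distance 2 from (-8, -3, 11):
Start at center + D4*2 = (-10, -3, 13)
  hex 0: (-10, -3, 13)
  hex 1: (-9, -4, 13)
  hex 2: (-8, -5, 13)
  hex 3: (-7, -5, 12)
  hex 4: (-6, -5, 11)
  hex 5: (-6, -4, 10)
  hex 6: (-6, -3, 9)
  hex 7: (-7, -2, 9)
  hex 8: (-8, -1, 9)
  hex 9: (-9, -1, 10)
  hex 10: (-10, -1, 11)
  hex 11: (-10, -2, 12)
Sorted: 12 hexes.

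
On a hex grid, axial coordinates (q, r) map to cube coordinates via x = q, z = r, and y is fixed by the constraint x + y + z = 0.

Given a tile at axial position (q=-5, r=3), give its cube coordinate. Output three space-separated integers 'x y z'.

x = q = -5
z = r = 3
y = -x - z = -(-5) - (3) = 2

Answer: -5 2 3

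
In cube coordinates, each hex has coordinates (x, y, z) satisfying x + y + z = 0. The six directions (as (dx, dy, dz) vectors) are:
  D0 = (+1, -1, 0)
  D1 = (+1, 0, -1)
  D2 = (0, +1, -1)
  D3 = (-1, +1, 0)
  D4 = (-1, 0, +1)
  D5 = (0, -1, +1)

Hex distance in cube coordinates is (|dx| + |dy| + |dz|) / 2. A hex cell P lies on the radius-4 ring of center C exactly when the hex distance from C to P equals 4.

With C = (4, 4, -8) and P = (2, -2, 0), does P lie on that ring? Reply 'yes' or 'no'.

|px - cx| = |2 - 4| = 2
|py - cy| = |-2 - 4| = 6
|pz - cz| = |0 - (-8)| = 8
distance = (2+6+8)/2 = 16/2 = 8
radius = 4; distance != radius -> no

Answer: no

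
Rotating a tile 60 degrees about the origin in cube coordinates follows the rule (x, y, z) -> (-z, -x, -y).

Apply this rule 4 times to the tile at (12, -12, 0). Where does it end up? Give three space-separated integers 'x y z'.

Start: (12, -12, 0)
Step 1: (12, -12, 0) -> (-(0), -(12), -(-12)) = (0, -12, 12)
Step 2: (0, -12, 12) -> (-(12), -(0), -(-12)) = (-12, 0, 12)
Step 3: (-12, 0, 12) -> (-(12), -(-12), -(0)) = (-12, 12, 0)
Step 4: (-12, 12, 0) -> (-(0), -(-12), -(12)) = (0, 12, -12)

Answer: 0 12 -12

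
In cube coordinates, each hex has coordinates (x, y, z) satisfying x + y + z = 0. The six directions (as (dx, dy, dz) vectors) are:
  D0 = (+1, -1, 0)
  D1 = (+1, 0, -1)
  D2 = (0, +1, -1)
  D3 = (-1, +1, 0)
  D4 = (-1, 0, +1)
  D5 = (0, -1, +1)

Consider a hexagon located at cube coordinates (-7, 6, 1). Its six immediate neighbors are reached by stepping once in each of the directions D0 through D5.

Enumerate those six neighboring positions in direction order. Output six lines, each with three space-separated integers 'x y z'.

Center: (-7, 6, 1). Add each direction:
  D0: (-7, 6, 1) + (1, -1, 0) = (-6, 5, 1)
  D1: (-7, 6, 1) + (1, 0, -1) = (-6, 6, 0)
  D2: (-7, 6, 1) + (0, 1, -1) = (-7, 7, 0)
  D3: (-7, 6, 1) + (-1, 1, 0) = (-8, 7, 1)
  D4: (-7, 6, 1) + (-1, 0, 1) = (-8, 6, 2)
  D5: (-7, 6, 1) + (0, -1, 1) = (-7, 5, 2)

Answer: -6 5 1
-6 6 0
-7 7 0
-8 7 1
-8 6 2
-7 5 2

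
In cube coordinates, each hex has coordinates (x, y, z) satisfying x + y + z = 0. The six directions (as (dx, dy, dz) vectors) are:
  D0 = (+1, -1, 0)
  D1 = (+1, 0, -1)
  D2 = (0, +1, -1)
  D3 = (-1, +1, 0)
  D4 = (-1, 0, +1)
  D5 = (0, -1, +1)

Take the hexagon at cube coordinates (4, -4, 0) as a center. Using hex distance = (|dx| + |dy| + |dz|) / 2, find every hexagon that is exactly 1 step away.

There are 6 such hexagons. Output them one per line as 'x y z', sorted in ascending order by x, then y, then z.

Answer: 3 -4 1
3 -3 0
4 -5 1
4 -3 -1
5 -5 0
5 -4 -1

Derivation:
Walk ring at distance 1 from (4, -4, 0):
Start at center + D4*1 = (3, -4, 1)
  hex 0: (3, -4, 1)
  hex 1: (4, -5, 1)
  hex 2: (5, -5, 0)
  hex 3: (5, -4, -1)
  hex 4: (4, -3, -1)
  hex 5: (3, -3, 0)
Sorted: 6 hexes.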